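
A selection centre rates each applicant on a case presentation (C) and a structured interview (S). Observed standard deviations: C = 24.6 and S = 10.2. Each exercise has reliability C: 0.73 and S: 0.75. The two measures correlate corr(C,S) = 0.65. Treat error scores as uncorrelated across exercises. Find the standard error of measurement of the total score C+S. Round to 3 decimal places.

13.762

Var(total) = 709.2 + 326.196 = 1035.4.
True-score variance = 519.797 + 326.196 = 845.993, so reliability = 0.8171.
Error variance = 1035.4 − 845.993 = 189.403; SEM = √189.403 = 13.762.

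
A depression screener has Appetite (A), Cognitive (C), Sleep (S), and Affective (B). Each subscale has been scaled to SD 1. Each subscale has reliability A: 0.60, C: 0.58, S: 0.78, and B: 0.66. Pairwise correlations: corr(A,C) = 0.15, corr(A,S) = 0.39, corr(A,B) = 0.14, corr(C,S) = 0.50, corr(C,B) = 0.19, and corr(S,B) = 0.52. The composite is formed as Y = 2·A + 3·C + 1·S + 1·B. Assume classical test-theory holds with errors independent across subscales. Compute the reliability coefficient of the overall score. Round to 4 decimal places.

Var(Y) = 2² + 3² + 1 + 1 + 2·[6·0.15 + 2·0.39 + 2·0.14 + 3·0.50 + 3·0.19 + 0.52] = 15 + 9.1 = 24.1.
Under uncorrelated errors the observed covariances equal the true-score covariances, so only the own-variance terms attenuate.
True-score variance = [2²·0.60 + 3²·0.58 + 0.78 + 0.66] + 9.1 = 9.06 + 9.1 = 18.16.
Reliability = 18.16 / 24.1 = 0.7535.

0.7535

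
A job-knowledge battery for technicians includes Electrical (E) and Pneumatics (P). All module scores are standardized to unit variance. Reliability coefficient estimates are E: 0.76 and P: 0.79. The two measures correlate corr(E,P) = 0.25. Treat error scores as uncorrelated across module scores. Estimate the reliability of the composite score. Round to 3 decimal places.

0.820

Var(E+P) = 2 + 2·[0.25] = 2 + 0.5 = 2.5.
With uncorrelated errors the cross-covariances are all true-score covariance, so they carry over unchanged; only the diagonal terms shrink to ρᵢσᵢ².
True-score variance = [0.76 + 0.79] + 0.5 = 1.55 + 0.5 = 2.05.
Reliability = 2.05 / 2.5 = 0.820.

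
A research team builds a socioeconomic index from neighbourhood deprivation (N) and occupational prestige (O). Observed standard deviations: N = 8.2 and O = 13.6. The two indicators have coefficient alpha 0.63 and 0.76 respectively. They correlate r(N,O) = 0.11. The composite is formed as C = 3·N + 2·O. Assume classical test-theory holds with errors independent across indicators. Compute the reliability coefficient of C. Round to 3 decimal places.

Var(C) = 3²·8.2² + 2²·13.6² + 2·[6·8.2·13.6·0.11] = 1345 + 147.206 = 1492.21.
Because errors are independent across components, Cov(Tᵢ,Tⱼ) = Cov(Xᵢ,Xⱼ); the off-diagonal part of the true-score variance is the same as above.
True-score variance = [3²·8.2²·0.63 + 2²·13.6²·0.76] + 147.206 = 943.529 + 147.206 = 1090.74.
Reliability = 1090.74 / 1492.21 = 0.731.

0.731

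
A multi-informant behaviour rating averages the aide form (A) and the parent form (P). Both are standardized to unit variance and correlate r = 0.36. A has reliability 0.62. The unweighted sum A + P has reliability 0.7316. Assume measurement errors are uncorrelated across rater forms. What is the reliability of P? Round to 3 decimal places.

Var(A+P) = 2 + 2·0.36 = 2.720.
True-score variance = ρ_A + ρ_P + 2·0.36, so 0.7316 = (0.62 + ρ_P + 0.72) / 2.720.
ρ_P = 0.7316·2.720 − 0.62 − 0.72 = 0.650.

0.650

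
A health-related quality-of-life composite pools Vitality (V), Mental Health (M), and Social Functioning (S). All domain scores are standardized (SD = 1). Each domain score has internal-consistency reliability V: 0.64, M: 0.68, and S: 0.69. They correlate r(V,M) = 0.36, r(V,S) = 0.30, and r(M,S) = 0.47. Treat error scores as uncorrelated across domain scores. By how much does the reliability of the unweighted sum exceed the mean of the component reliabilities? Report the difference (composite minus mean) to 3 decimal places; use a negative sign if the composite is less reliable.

Var(sum) = 3 + 2.26 = 5.26; true-score variance = 2.01 + 2.26 = 4.27; composite reliability = 0.8118.
Mean component reliability = 0.6700.
Difference = 0.8118 − 0.6700 = 0.142.

0.142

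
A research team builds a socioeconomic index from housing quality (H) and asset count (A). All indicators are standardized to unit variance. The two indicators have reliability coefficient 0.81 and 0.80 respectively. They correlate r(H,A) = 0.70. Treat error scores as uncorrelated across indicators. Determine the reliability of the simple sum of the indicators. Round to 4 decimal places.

Var(H+A) = 2 + 2·[0.70] = 2 + 1.4 = 3.4.
With uncorrelated errors the cross-covariances are all true-score covariance, so they carry over unchanged; only the diagonal terms shrink to ρᵢσᵢ².
True-score variance = [0.81 + 0.80] + 1.4 = 1.61 + 1.4 = 3.01.
Reliability = 3.01 / 3.4 = 0.8853.

0.8853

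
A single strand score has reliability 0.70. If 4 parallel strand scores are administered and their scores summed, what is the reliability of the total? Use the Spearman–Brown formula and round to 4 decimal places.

0.9032

ρ_k = kρ / (1 + (k−1)ρ) = 4·0.70 / (1 + 3·0.70) = 2.800 / 3.100 = 0.9032.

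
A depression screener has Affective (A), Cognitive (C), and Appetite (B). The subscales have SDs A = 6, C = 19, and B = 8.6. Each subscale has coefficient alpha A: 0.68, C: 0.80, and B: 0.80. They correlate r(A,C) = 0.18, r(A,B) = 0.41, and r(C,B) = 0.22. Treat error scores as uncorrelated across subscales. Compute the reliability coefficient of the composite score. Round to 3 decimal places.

0.843

Var(A+C+B) = 6² + 19² + 8.6² + 2·[6·19·0.18 + 6·8.6·0.41 + 19·8.6·0.22] = 470.96 + 155.248 = 626.208.
With uncorrelated errors the cross-covariances are all true-score covariance, so they carry over unchanged; only the diagonal terms shrink to ρᵢσᵢ².
True-score variance = [6²·0.68 + 19²·0.80 + 8.6²·0.80] + 155.248 = 372.448 + 155.248 = 527.696.
Reliability = 527.696 / 626.208 = 0.843.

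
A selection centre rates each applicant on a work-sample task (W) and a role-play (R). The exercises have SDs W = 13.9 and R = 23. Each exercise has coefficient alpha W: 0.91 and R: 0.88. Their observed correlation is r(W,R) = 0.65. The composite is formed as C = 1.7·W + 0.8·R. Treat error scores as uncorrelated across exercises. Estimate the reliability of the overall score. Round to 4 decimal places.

Var(C) = 1.7²·13.9² + 0.8²·23² + 2·[1.36·13.9·23·0.65] = 896.937 + 565.23 = 1462.17.
Under uncorrelated errors the observed covariances equal the true-score covariances, so only the own-variance terms attenuate.
True-score variance = [1.7²·13.9²·0.91 + 0.8²·23²·0.88] + 565.23 = 806.056 + 565.23 = 1371.29.
Reliability = 1371.29 / 1462.17 = 0.9378.

0.9378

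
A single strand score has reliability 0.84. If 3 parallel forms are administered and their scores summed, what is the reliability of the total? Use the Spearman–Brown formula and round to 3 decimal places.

ρ_k = kρ / (1 + (k−1)ρ) = 3·0.84 / (1 + 2·0.84) = 2.520 / 2.680 = 0.940.

0.940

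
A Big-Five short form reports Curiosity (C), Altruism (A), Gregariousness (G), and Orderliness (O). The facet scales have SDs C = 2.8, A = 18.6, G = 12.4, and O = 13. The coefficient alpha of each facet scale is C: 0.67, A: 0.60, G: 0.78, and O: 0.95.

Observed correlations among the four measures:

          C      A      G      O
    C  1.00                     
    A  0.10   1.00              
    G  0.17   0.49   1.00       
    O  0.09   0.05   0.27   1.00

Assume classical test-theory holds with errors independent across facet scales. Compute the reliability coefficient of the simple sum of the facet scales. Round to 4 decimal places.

0.8242

Var(C+A+G+O) = 2.8² + 18.6² + 12.4² + 13² + 2·[2.8·18.6·0.10 + 2.8·12.4·0.17 + 2.8·13·0.09 + 18.6·12.4·0.49 + 18.6·13·0.05 + 12.4·13·0.27] = 676.56 + 366.028 = 1042.59.
Because errors are independent across components, Cov(Tᵢ,Tⱼ) = Cov(Xᵢ,Xⱼ); the off-diagonal part of the true-score variance is the same as above.
True-score variance = [2.8²·0.67 + 18.6²·0.60 + 12.4²·0.78 + 13²·0.95] + 366.028 = 493.312 + 366.028 = 859.34.
Reliability = 859.34 / 1042.59 = 0.8242.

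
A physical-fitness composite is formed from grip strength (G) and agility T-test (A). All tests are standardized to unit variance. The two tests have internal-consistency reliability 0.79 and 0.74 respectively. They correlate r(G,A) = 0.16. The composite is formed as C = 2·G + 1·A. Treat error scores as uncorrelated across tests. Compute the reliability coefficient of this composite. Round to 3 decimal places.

Var(C) = 2² + 1 + 2·[2·0.16] = 5 + 0.64 = 5.64.
Under uncorrelated errors the observed covariances equal the true-score covariances, so only the own-variance terms attenuate.
True-score variance = [2²·0.79 + 0.74] + 0.64 = 3.9 + 0.64 = 4.54.
Reliability = 4.54 / 5.64 = 0.805.

0.805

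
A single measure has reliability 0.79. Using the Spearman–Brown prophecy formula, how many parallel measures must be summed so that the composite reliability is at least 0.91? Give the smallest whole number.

3

k ≥ ρ*(1−ρ₁)/(ρ₁(1−ρ*)) = 0.91·0.21 / (0.79·0.09) = 2.688.
Smallest integer k = 3.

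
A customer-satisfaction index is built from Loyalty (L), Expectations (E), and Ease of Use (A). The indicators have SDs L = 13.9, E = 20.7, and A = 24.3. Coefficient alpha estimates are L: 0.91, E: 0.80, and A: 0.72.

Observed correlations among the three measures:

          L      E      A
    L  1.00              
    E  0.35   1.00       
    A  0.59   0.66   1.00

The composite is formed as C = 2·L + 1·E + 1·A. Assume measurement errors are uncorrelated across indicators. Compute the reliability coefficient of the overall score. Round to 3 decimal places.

0.912

Var(C) = 2²·13.9² + 20.7² + 24.3² + 2·[2·13.9·20.7·0.35 + 2·13.9·24.3·0.59 + 20.7·24.3·0.66] = 1791.82 + 1863.93 = 3655.75.
Under uncorrelated errors the observed covariances equal the true-score covariances, so only the own-variance terms attenuate.
True-score variance = [2²·13.9²·0.91 + 20.7²·0.80 + 24.3²·0.72] + 1863.93 = 1471.23 + 1863.93 = 3335.16.
Reliability = 3335.16 / 3655.75 = 0.912.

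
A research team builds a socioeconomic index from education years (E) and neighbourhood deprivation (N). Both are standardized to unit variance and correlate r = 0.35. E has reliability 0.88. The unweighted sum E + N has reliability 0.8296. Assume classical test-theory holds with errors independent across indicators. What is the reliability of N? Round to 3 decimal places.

0.660

Var(E+N) = 2 + 2·0.35 = 2.700.
True-score variance = ρ_E + ρ_N + 2·0.35, so 0.8296 = (0.88 + ρ_N + 0.70) / 2.700.
ρ_N = 0.8296·2.700 − 0.88 − 0.70 = 0.660.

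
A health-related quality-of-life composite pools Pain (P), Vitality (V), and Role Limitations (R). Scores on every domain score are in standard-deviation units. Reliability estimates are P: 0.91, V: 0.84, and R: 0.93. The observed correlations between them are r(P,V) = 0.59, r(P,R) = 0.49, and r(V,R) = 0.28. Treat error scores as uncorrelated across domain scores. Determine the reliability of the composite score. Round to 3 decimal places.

0.944

Var(P+V+R) = 3 + 2·[0.59 + 0.49 + 0.28] = 3 + 2.72 = 5.72.
Because errors are independent across components, Cov(Tᵢ,Tⱼ) = Cov(Xᵢ,Xⱼ); the off-diagonal part of the true-score variance is the same as above.
True-score variance = [0.91 + 0.84 + 0.93] + 2.72 = 2.68 + 2.72 = 5.4.
Reliability = 5.4 / 5.72 = 0.944.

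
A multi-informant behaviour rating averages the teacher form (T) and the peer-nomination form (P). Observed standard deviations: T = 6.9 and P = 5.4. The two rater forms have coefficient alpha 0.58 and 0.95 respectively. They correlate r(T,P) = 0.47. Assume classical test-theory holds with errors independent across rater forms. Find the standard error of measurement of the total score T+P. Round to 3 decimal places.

Var(total) = 76.77 + 35.0244 = 111.794.
True-score variance = 55.3158 + 35.0244 = 90.3402, so reliability = 0.8081.
Error variance = 111.794 − 90.3402 = 21.4542; SEM = √21.4542 = 4.632.

4.632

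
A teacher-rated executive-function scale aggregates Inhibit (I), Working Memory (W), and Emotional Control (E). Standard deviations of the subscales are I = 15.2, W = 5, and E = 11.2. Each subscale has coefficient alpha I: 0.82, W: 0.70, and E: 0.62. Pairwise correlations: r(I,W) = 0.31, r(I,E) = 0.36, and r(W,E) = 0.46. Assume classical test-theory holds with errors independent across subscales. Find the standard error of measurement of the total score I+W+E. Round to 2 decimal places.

9.84

Var(total) = 381.48 + 221.213 = 602.693.
True-score variance = 284.726 + 221.213 = 505.938, so reliability = 0.8395.
Error variance = 602.693 − 505.938 = 96.7544; SEM = √96.7544 = 9.84.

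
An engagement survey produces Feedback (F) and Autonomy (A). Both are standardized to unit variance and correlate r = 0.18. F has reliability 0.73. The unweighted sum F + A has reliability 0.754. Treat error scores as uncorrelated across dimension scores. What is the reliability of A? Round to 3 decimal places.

0.689

Var(F+A) = 2 + 2·0.18 = 2.360.
True-score variance = ρ_F + ρ_A + 2·0.18, so 0.754 = (0.73 + ρ_A + 0.36) / 2.360.
ρ_A = 0.754·2.360 − 0.73 − 0.36 = 0.689.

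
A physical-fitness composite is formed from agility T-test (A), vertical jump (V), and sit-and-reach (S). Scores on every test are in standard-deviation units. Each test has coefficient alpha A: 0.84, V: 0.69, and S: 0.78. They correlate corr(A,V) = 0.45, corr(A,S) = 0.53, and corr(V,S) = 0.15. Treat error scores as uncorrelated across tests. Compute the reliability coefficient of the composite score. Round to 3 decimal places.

0.869

Var(A+V+S) = 3 + 2·[0.45 + 0.53 + 0.15] = 3 + 2.26 = 5.26.
Because errors are independent across components, Cov(Tᵢ,Tⱼ) = Cov(Xᵢ,Xⱼ); the off-diagonal part of the true-score variance is the same as above.
True-score variance = [0.84 + 0.69 + 0.78] + 2.26 = 2.31 + 2.26 = 4.57.
Reliability = 4.57 / 5.26 = 0.869.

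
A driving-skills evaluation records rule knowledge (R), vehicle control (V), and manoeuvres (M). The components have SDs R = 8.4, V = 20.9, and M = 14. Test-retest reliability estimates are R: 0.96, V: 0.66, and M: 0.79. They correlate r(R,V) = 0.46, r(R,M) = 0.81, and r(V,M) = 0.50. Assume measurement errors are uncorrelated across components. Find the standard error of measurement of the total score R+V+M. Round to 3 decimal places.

Var(total) = 703.37 + 644.627 = 1348.
True-score variance = 510.872 + 644.627 = 1155.5, so reliability = 0.8572.
Error variance = 1348 − 1155.5 = 192.498; SEM = √192.498 = 13.874.

13.874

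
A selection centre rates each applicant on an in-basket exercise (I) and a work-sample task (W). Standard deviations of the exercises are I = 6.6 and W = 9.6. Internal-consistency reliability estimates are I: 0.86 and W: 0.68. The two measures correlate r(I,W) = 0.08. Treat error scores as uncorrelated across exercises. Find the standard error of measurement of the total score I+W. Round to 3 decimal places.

Var(total) = 135.72 + 10.1376 = 145.858.
True-score variance = 100.13 + 10.1376 = 110.268, so reliability = 0.7560.
Error variance = 145.858 − 110.268 = 35.5896; SEM = √35.5896 = 5.966.

5.966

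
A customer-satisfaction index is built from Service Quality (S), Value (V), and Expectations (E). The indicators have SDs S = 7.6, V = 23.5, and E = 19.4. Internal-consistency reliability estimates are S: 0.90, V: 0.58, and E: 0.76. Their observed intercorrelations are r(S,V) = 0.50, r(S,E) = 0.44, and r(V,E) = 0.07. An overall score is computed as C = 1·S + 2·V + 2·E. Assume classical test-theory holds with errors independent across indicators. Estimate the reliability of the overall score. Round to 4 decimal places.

Var(C) = 7.6² + 2²·23.5² + 2²·19.4² + 2·[2·7.6·23.5·0.50 + 2·7.6·19.4·0.44 + 4·23.5·19.4·0.07] = 3772.2 + 871.998 = 4644.2.
Because errors are independent across components, Cov(Tᵢ,Tⱼ) = Cov(Xᵢ,Xⱼ); the off-diagonal part of the true-score variance is the same as above.
True-score variance = [7.6²·0.90 + 2²·23.5²·0.58 + 2²·19.4²·0.76] + 871.998 = 2477.34 + 871.998 = 3349.34.
Reliability = 3349.34 / 4644.2 = 0.7212.

0.7212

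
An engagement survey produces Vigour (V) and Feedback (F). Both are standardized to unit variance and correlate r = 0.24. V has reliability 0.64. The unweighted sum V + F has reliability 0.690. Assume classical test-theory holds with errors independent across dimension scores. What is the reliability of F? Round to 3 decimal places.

Var(V+F) = 2 + 2·0.24 = 2.480.
True-score variance = ρ_V + ρ_F + 2·0.24, so 0.690 = (0.64 + ρ_F + 0.48) / 2.480.
ρ_F = 0.690·2.480 − 0.64 − 0.48 = 0.591.

0.591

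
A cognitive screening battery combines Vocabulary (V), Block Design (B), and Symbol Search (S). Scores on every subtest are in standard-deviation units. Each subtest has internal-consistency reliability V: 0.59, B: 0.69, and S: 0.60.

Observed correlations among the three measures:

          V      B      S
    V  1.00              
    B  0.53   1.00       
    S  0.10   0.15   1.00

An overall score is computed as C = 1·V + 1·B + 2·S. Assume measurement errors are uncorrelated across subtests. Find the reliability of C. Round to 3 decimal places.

0.712

Var(C) = 1 + 1 + 2² + 2·[0.53 + 2·0.10 + 2·0.15] = 6 + 2.06 = 8.06.
Under uncorrelated errors the observed covariances equal the true-score covariances, so only the own-variance terms attenuate.
True-score variance = [0.59 + 0.69 + 2²·0.60] + 2.06 = 3.68 + 2.06 = 5.74.
Reliability = 5.74 / 8.06 = 0.712.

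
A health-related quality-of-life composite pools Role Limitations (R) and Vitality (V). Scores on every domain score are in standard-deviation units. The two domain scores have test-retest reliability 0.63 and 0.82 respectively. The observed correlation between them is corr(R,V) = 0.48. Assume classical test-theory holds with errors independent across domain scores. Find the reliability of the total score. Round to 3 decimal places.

0.814

Var(R+V) = 2 + 2·[0.48] = 2 + 0.96 = 2.96.
Because errors are independent across components, Cov(Tᵢ,Tⱼ) = Cov(Xᵢ,Xⱼ); the off-diagonal part of the true-score variance is the same as above.
True-score variance = [0.63 + 0.82] + 0.96 = 1.45 + 0.96 = 2.41.
Reliability = 2.41 / 2.96 = 0.814.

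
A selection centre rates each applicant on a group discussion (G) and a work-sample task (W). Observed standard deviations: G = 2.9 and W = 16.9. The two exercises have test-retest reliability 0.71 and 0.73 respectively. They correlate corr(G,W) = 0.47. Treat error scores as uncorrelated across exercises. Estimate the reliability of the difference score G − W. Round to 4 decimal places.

0.6792

Var(G−W) = 2.9² + 16.9² − 2·2.9·16.9·0.47 = 294.02 − 46.0694 = 247.951.
Because errors are independent across components, Cov(Tᵢ,Tⱼ) = Cov(Xᵢ,Xⱼ); the off-diagonal part of the true-score variance is the same as above.
True-score variance = [2.9²·0.71 + 16.9²·0.73] − 46.0694 = 214.466 − 46.0694 = 168.397.
Reliability = 168.397 / 247.951 = 0.6792.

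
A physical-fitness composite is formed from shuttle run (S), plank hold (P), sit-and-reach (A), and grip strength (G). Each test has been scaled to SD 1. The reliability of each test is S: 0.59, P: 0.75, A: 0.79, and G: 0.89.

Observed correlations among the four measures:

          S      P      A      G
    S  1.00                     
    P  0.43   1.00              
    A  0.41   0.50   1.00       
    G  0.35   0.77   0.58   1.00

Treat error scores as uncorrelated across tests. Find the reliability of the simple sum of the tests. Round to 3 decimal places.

Var(S+P+A+G) = 4 + 2·[0.43 + 0.41 + 0.35 + 0.50 + 0.77 + 0.58] = 4 + 6.08 = 10.08.
Under uncorrelated errors the observed covariances equal the true-score covariances, so only the own-variance terms attenuate.
True-score variance = [0.59 + 0.75 + 0.79 + 0.89] + 6.08 = 3.02 + 6.08 = 9.1.
Reliability = 9.1 / 10.08 = 0.903.

0.903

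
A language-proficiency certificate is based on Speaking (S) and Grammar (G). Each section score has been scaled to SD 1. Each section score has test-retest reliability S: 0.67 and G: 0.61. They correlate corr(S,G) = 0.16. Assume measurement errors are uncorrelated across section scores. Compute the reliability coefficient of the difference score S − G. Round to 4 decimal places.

0.5714

Var(S−G) = 1 + 1 − 2·0.16 = 2 − 0.32 = 1.68.
Under uncorrelated errors the observed covariances equal the true-score covariances, so only the own-variance terms attenuate.
True-score variance = [0.67 + 0.61] − 0.32 = 1.28 − 0.32 = 0.96.
Reliability = 0.96 / 1.68 = 0.5714.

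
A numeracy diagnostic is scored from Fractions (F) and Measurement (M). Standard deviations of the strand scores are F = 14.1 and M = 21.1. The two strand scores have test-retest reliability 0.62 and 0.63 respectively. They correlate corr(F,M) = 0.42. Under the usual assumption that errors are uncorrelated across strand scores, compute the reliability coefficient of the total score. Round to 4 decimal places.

0.7312

Var(F+M) = 14.1² + 21.1² + 2·[14.1·21.1·0.42] = 644.02 + 249.908 = 893.928.
Under uncorrelated errors the observed covariances equal the true-score covariances, so only the own-variance terms attenuate.
True-score variance = [14.1²·0.62 + 21.1²·0.63] + 249.908 = 403.745 + 249.908 = 653.653.
Reliability = 653.653 / 893.928 = 0.7312.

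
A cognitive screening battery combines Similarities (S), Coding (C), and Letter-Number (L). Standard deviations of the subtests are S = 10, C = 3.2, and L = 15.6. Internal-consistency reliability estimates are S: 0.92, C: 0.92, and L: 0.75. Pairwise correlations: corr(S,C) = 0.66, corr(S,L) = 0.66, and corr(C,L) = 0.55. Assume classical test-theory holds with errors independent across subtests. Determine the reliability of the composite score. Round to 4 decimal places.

Var(S+C+L) = 10² + 3.2² + 15.6² + 2·[10·3.2·0.66 + 10·15.6·0.66 + 3.2·15.6·0.55] = 353.6 + 303.072 = 656.672.
With uncorrelated errors the cross-covariances are all true-score covariance, so they carry over unchanged; only the diagonal terms shrink to ρᵢσᵢ².
True-score variance = [10²·0.92 + 3.2²·0.92 + 15.6²·0.75] + 303.072 = 283.941 + 303.072 = 587.013.
Reliability = 587.013 / 656.672 = 0.8939.

0.8939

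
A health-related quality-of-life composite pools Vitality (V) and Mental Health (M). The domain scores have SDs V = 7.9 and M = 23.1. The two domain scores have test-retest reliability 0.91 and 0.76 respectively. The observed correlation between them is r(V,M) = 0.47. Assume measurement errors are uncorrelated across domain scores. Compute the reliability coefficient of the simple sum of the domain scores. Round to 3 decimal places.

Var(V+M) = 7.9² + 23.1² + 2·[7.9·23.1·0.47] = 596.02 + 171.541 = 767.561.
Under uncorrelated errors the observed covariances equal the true-score covariances, so only the own-variance terms attenuate.
True-score variance = [7.9²·0.91 + 23.1²·0.76] + 171.541 = 462.337 + 171.541 = 633.877.
Reliability = 633.877 / 767.561 = 0.826.

0.826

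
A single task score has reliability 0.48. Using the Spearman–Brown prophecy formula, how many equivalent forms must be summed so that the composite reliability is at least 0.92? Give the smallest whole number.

k ≥ ρ*(1−ρ₁)/(ρ₁(1−ρ*)) = 0.92·0.52 / (0.48·0.08) = 12.458.
Smallest integer k = 13.

13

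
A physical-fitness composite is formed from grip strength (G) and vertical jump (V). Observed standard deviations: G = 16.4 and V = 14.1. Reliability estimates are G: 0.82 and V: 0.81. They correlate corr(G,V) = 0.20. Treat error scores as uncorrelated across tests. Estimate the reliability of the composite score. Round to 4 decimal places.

Var(G+V) = 16.4² + 14.1² + 2·[16.4·14.1·0.20] = 467.77 + 92.496 = 560.266.
Because errors are independent across components, Cov(Tᵢ,Tⱼ) = Cov(Xᵢ,Xⱼ); the off-diagonal part of the true-score variance is the same as above.
True-score variance = [16.4²·0.82 + 14.1²·0.81] + 92.496 = 381.583 + 92.496 = 474.079.
Reliability = 474.079 / 560.266 = 0.8462.

0.8462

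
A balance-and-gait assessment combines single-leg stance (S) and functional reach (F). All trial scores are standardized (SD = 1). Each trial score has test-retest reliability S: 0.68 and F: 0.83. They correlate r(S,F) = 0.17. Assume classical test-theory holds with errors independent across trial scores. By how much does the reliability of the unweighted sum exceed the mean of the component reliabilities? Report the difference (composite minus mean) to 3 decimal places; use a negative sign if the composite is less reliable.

Var(sum) = 2 + 0.34 = 2.34; true-score variance = 1.51 + 0.34 = 1.85; composite reliability = 0.7906.
Mean component reliability = 0.7550.
Difference = 0.7906 − 0.7550 = 0.036.

0.036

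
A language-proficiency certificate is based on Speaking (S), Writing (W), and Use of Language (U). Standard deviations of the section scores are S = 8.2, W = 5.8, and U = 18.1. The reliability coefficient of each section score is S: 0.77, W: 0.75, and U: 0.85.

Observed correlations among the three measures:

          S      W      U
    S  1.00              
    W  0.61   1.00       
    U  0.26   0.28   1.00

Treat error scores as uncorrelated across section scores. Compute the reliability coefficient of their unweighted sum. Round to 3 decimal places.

Var(S+W+U) = 8.2² + 5.8² + 18.1² + 2·[8.2·5.8·0.61 + 8.2·18.1·0.26 + 5.8·18.1·0.28] = 428.49 + 193.99 = 622.48.
Because errors are independent across components, Cov(Tᵢ,Tⱼ) = Cov(Xᵢ,Xⱼ); the off-diagonal part of the true-score variance is the same as above.
True-score variance = [8.2²·0.77 + 5.8²·0.75 + 18.1²·0.85] + 193.99 = 355.473 + 193.99 = 549.464.
Reliability = 549.464 / 622.48 = 0.883.

0.883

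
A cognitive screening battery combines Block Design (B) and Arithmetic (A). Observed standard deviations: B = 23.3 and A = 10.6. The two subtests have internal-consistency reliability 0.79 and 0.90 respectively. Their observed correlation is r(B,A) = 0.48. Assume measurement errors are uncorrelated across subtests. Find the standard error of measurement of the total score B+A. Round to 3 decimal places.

Var(total) = 655.25 + 237.101 = 892.351.
True-score variance = 530.007 + 237.101 = 767.108, so reliability = 0.8596.
Error variance = 892.351 − 767.108 = 125.243; SEM = √125.243 = 11.191.

11.191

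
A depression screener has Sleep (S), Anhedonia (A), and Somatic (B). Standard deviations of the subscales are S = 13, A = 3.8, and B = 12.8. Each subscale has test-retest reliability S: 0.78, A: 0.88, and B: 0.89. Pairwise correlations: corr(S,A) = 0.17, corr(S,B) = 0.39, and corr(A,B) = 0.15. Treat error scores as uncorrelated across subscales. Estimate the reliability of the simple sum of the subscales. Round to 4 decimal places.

Var(S+A+B) = 13² + 3.8² + 12.8² + 2·[13·3.8·0.17 + 13·12.8·0.39 + 3.8·12.8·0.15] = 347.28 + 161.18 = 508.46.
Because errors are independent across components, Cov(Tᵢ,Tⱼ) = Cov(Xᵢ,Xⱼ); the off-diagonal part of the true-score variance is the same as above.
True-score variance = [13²·0.78 + 3.8²·0.88 + 12.8²·0.89] + 161.18 = 290.345 + 161.18 = 451.525.
Reliability = 451.525 / 508.46 = 0.8880.

0.8880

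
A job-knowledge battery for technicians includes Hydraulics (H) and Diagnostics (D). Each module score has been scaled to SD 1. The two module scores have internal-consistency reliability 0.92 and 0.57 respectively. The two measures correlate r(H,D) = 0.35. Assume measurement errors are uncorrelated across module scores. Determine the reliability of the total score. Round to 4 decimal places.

0.8111

Var(H+D) = 2 + 2·[0.35] = 2 + 0.7 = 2.7.
Because errors are independent across components, Cov(Tᵢ,Tⱼ) = Cov(Xᵢ,Xⱼ); the off-diagonal part of the true-score variance is the same as above.
True-score variance = [0.92 + 0.57] + 0.7 = 1.49 + 0.7 = 2.19.
Reliability = 2.19 / 2.7 = 0.8111.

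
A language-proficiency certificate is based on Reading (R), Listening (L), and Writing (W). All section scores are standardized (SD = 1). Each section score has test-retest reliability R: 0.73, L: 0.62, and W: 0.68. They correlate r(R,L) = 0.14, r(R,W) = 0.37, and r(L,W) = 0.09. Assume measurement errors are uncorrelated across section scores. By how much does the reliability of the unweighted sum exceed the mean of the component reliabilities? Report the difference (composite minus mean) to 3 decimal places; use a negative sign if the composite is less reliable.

Var(sum) = 3 + 1.2 = 4.2; true-score variance = 2.03 + 1.2 = 3.23; composite reliability = 0.7690.
Mean component reliability = 0.6767.
Difference = 0.7690 − 0.6767 = 0.092.

0.092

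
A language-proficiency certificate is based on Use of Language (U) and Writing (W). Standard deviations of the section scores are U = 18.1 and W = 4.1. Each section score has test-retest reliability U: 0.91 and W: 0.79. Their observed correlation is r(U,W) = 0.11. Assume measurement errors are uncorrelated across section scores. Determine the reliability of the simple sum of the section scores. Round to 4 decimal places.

0.9085

Var(U+W) = 18.1² + 4.1² + 2·[18.1·4.1·0.11] = 344.42 + 16.3262 = 360.746.
With uncorrelated errors the cross-covariances are all true-score covariance, so they carry over unchanged; only the diagonal terms shrink to ρᵢσᵢ².
True-score variance = [18.1²·0.91 + 4.1²·0.79] + 16.3262 = 311.405 + 16.3262 = 327.731.
Reliability = 327.731 / 360.746 = 0.9085.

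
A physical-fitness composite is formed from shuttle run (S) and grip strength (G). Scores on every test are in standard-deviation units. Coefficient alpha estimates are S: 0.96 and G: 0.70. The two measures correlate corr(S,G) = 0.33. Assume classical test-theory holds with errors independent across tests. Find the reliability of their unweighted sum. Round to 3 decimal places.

Var(S+G) = 2 + 2·[0.33] = 2 + 0.66 = 2.66.
Under uncorrelated errors the observed covariances equal the true-score covariances, so only the own-variance terms attenuate.
True-score variance = [0.96 + 0.70] + 0.66 = 1.66 + 0.66 = 2.32.
Reliability = 2.32 / 2.66 = 0.872.

0.872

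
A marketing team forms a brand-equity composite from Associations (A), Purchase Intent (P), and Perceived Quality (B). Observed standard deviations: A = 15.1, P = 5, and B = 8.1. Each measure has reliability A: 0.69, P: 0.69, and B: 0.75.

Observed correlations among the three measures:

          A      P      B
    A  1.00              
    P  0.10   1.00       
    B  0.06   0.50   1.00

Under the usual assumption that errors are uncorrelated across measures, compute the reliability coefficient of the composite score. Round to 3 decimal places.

Var(A+P+B) = 15.1² + 5² + 8.1² + 2·[15.1·5·0.10 + 15.1·8.1·0.06 + 5·8.1·0.50] = 318.62 + 70.2772 = 388.897.
With uncorrelated errors the cross-covariances are all true-score covariance, so they carry over unchanged; only the diagonal terms shrink to ρᵢσᵢ².
True-score variance = [15.1²·0.69 + 5²·0.69 + 8.1²·0.75] + 70.2772 = 223.784 + 70.2772 = 294.062.
Reliability = 294.062 / 388.897 = 0.756.

0.756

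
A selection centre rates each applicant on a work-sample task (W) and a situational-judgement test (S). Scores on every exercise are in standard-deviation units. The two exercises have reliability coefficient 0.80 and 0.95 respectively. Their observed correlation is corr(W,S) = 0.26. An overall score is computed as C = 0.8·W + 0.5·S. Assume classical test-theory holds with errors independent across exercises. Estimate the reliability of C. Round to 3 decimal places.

Var(C) = 0.8² + 0.5² + 2·[0.4·0.26] = 0.89 + 0.208 = 1.098.
With uncorrelated errors the cross-covariances are all true-score covariance, so they carry over unchanged; only the diagonal terms shrink to ρᵢσᵢ².
True-score variance = [0.8²·0.80 + 0.5²·0.95] + 0.208 = 0.7495 + 0.208 = 0.9575.
Reliability = 0.9575 / 1.098 = 0.872.

0.872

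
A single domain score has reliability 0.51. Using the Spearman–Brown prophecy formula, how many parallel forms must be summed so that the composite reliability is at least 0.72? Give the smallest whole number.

k ≥ ρ*(1−ρ₁)/(ρ₁(1−ρ*)) = 0.72·0.49 / (0.51·0.28) = 2.471.
Smallest integer k = 3.

3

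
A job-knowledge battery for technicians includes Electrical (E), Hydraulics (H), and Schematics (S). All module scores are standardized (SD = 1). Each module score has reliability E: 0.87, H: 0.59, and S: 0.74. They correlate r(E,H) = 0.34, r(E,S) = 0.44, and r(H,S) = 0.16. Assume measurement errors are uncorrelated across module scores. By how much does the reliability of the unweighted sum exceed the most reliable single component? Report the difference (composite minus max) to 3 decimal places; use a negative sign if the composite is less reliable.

Var(sum) = 3 + 1.88 = 4.88; true-score variance = 2.2 + 1.88 = 4.08; composite reliability = 0.8361.
Max component reliability = 0.8700.
Difference = 0.8361 − 0.8700 = -0.034.

-0.034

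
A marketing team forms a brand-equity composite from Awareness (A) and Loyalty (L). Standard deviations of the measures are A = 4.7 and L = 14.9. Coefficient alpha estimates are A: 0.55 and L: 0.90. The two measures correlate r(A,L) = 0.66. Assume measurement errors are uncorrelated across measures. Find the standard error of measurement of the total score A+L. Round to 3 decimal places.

5.669

Var(total) = 244.1 + 92.4396 = 336.54.
True-score variance = 211.959 + 92.4396 = 304.398, so reliability = 0.9045.
Error variance = 336.54 − 304.398 = 32.1415; SEM = √32.1415 = 5.669.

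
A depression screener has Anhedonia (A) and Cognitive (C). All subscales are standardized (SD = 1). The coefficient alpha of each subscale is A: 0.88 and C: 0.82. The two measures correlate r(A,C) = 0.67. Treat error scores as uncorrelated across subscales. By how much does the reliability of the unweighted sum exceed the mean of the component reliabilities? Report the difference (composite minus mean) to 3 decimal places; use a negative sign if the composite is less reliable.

Var(sum) = 2 + 1.34 = 3.34; true-score variance = 1.7 + 1.34 = 3.04; composite reliability = 0.9102.
Mean component reliability = 0.8500.
Difference = 0.9102 − 0.8500 = 0.060.

0.060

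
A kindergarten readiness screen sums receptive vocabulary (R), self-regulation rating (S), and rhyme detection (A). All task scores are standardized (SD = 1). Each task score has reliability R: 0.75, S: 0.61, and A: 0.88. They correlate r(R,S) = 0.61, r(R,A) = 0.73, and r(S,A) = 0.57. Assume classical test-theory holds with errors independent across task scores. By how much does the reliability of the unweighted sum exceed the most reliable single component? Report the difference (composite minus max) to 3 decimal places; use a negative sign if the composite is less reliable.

0.009

Var(sum) = 3 + 3.82 = 6.82; true-score variance = 2.24 + 3.82 = 6.06; composite reliability = 0.8886.
Max component reliability = 0.8800.
Difference = 0.8886 − 0.8800 = 0.009.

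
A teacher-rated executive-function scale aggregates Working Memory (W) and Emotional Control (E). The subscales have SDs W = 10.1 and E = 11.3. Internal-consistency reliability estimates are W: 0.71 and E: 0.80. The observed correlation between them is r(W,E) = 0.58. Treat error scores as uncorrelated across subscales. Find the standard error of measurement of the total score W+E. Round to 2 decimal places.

7.42

Var(total) = 229.7 + 132.391 = 362.091.
True-score variance = 174.579 + 132.391 = 306.97, so reliability = 0.8478.
Error variance = 362.091 − 306.97 = 55.1209; SEM = √55.1209 = 7.42.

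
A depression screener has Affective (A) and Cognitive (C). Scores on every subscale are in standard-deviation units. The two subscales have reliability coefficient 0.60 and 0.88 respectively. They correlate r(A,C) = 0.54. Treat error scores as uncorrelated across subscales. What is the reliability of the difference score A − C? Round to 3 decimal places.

Var(A−C) = 1 + 1 − 2·0.54 = 2 − 1.08 = 0.92.
Under uncorrelated errors the observed covariances equal the true-score covariances, so only the own-variance terms attenuate.
True-score variance = [0.60 + 0.88] − 1.08 = 1.48 − 1.08 = 0.4.
Reliability = 0.4 / 0.92 = 0.435.

0.435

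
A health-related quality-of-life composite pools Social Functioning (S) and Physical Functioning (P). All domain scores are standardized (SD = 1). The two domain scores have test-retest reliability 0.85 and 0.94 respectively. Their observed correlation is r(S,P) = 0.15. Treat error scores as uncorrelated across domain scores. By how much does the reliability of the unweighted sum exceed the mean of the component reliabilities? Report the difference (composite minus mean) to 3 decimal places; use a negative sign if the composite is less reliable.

Var(sum) = 2 + 0.3 = 2.3; true-score variance = 1.79 + 0.3 = 2.09; composite reliability = 0.9087.
Mean component reliability = 0.8950.
Difference = 0.9087 − 0.8950 = 0.014.

0.014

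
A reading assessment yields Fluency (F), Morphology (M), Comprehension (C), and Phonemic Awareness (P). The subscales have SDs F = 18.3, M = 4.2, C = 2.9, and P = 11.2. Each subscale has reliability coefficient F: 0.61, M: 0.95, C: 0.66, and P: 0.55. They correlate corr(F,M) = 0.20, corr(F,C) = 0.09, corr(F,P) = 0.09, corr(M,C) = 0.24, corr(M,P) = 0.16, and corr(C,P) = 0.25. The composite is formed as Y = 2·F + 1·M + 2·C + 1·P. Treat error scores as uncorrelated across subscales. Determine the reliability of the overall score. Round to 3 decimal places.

0.662

Var(Y) = 2²·18.3² + 4.2² + 2²·2.9² + 11.2² + 2·[2·18.3·4.2·0.20 + 4·18.3·2.9·0.09 + 2·18.3·11.2·0.09 + 2·4.2·2.9·0.24 + 4.2·11.2·0.16 + 2·2.9·11.2·0.25] = 1516.28 + 232.71 = 1748.99.
With uncorrelated errors the cross-covariances are all true-score covariance, so they carry over unchanged; only the diagonal terms shrink to ρᵢσᵢ².
True-score variance = [2²·18.3²·0.61 + 4.2²·0.95 + 2²·2.9²·0.66 + 11.2²·0.55] + 232.71 = 925.084 + 232.71 = 1157.79.
Reliability = 1157.79 / 1748.99 = 0.662.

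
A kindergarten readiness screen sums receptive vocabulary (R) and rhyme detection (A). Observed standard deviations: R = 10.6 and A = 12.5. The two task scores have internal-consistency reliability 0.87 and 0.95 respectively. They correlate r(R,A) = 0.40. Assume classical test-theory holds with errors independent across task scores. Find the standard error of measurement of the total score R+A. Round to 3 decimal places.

Var(total) = 268.61 + 106 = 374.61.
True-score variance = 246.191 + 106 = 352.191, so reliability = 0.9402.
Error variance = 374.61 − 352.191 = 22.4193; SEM = √22.4193 = 4.735.

4.735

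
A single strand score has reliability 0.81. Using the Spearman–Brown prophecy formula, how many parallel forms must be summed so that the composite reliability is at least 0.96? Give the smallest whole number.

6

k ≥ ρ*(1−ρ₁)/(ρ₁(1−ρ*)) = 0.96·0.19 / (0.81·0.04) = 5.630.
Smallest integer k = 6.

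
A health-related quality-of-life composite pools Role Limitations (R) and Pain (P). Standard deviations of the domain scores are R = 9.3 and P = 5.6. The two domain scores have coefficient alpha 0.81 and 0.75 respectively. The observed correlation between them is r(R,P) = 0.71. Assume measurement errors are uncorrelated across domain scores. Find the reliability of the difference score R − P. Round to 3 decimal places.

0.447

Var(R−P) = 9.3² + 5.6² − 2·9.3·5.6·0.71 = 117.85 − 73.9536 = 43.8964.
Under uncorrelated errors the observed covariances equal the true-score covariances, so only the own-variance terms attenuate.
True-score variance = [9.3²·0.81 + 5.6²·0.75] − 73.9536 = 93.5769 − 73.9536 = 19.6233.
Reliability = 19.6233 / 43.8964 = 0.447.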